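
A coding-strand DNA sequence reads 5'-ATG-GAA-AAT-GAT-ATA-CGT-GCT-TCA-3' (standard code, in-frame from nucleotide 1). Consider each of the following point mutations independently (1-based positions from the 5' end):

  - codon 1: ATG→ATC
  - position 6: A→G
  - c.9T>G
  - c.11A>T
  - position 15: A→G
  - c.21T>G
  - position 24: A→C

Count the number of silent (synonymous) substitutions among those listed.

3

Codon 1: ATG (Met) → ATC (Ile) — missense.
Codon 2: GAA (Glu) → GAG (Glu) — synonymous.
Codon 3: AAT (Asn) → AAG (Lys) — missense.
Codon 4: GAT (Asp) → GTT (Val) — missense.
Codon 5: ATA (Ile) → ATG (Met) — missense.
Codon 7: GCT (Ala) → GCG (Ala) — synonymous.
Codon 8: TCA (Ser) → TCC (Ser) — synonymous.
Synonymous: 3 of 7.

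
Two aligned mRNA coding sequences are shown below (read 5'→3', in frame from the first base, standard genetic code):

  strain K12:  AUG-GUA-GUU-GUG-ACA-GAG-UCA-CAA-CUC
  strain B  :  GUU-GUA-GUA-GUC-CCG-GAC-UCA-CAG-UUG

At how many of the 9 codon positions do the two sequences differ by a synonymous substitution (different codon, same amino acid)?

Codon 1: AUG Met / GUU Val — nonsynonymous.
Codon 2: GUA Val / GUA Val — identical.
Codon 3: GUU Val / GUA Val — synonymous.
Codon 4: GUG Val / GUC Val — synonymous.
Codon 5: ACA Thr / CCG Pro — nonsynonymous.
Codon 6: GAG Glu / GAC Asp — nonsynonymous.
Codon 7: UCA Ser / UCA Ser — identical.
Codon 8: CAA Gln / CAG Gln — synonymous.
Codon 9: CUC Leu / UUG Leu — synonymous.
Synonymous differences: 4.

4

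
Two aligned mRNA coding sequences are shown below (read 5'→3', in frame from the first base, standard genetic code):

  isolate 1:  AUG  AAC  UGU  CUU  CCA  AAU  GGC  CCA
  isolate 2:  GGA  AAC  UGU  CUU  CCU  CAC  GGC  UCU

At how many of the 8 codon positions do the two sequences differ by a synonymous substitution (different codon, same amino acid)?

1

Codon 1: AUG Met / GGA Gly — nonsynonymous.
Codon 2: AAC Asn / AAC Asn — identical.
Codon 3: UGU Cys / UGU Cys — identical.
Codon 4: CUU Leu / CUU Leu — identical.
Codon 5: CCA Pro / CCU Pro — synonymous.
Codon 6: AAU Asn / CAC His — nonsynonymous.
Codon 7: GGC Gly / GGC Gly — identical.
Codon 8: CCA Pro / UCU Ser — nonsynonymous.
Synonymous differences: 1.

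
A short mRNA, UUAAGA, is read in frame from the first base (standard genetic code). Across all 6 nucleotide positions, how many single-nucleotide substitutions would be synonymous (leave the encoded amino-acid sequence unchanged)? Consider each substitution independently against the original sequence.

4

Codon 1 (UUA, Leu): 2 synonymous substitutions.
Codon 2 (AGA, Arg): 2 synonymous substitutions.
Total: 2 + 2 = 4.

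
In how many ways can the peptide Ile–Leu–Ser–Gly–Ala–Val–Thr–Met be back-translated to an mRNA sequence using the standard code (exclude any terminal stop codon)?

Ile: 3 codons.
Leu: 6 codons.
Ser: 6 codons.
Gly: 4 codons.
Ala: 4 codons.
Val: 4 codons.
Thr: 4 codons.
Met: 1 codon.
3 × 6 × 6 × 4 × 4 × 4 × 4 × 1 = 27648.

27648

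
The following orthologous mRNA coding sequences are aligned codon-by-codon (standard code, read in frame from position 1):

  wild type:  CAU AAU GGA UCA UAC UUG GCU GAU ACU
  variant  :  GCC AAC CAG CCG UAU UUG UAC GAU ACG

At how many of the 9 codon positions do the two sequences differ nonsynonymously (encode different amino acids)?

Codon 1: CAU His / GCC Ala — nonsynonymous.
Codon 2: AAU Asn / AAC Asn — synonymous.
Codon 3: GGA Gly / CAG Gln — nonsynonymous.
Codon 4: UCA Ser / CCG Pro — nonsynonymous.
Codon 5: UAC Tyr / UAU Tyr — synonymous.
Codon 6: UUG Leu / UUG Leu — identical.
Codon 7: GCU Ala / UAC Tyr — nonsynonymous.
Codon 8: GAU Asp / GAU Asp — identical.
Codon 9: ACU Thr / ACG Thr — synonymous.
Nonsynonymous differences: 4.

4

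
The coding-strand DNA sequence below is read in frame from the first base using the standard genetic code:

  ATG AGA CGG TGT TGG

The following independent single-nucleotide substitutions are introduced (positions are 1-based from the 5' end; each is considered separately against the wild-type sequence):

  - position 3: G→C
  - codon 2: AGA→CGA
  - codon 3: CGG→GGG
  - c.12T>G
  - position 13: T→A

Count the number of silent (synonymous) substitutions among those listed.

1

Codon 1: ATG (Met) → ATC (Ile) — missense.
Codon 2: AGA (Arg) → CGA (Arg) — synonymous.
Codon 3: CGG (Arg) → GGG (Gly) — missense.
Codon 4: TGT (Cys) → TGG (Trp) — missense.
Codon 5: TGG (Trp) → AGG (Arg) — missense.
Synonymous: 1 of 5.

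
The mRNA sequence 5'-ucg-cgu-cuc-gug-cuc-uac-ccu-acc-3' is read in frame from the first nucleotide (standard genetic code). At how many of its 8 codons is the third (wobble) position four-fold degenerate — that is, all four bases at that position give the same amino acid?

7

Codon 1 UCG (Ser): third position 4-fold.
Codon 2 CGU (Arg): third position 4-fold.
Codon 3 CUC (Leu): third position 4-fold.
Codon 4 GUG (Val): third position 4-fold.
Codon 5 CUC (Leu): third position 4-fold.
Codon 6 UAC (Tyr): third position 2-fold.
Codon 7 CCU (Pro): third position 4-fold.
Codon 8 ACC (Thr): third position 4-fold.
Four-fold degenerate third positions: 7.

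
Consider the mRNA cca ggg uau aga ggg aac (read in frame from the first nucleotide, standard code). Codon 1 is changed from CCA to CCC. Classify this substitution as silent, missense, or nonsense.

silent

Position 3 falls in codon 1: CCA → Pro.
After the substitution the codon is CCC → Pro.
Both encode Pro, so the change is synonymous.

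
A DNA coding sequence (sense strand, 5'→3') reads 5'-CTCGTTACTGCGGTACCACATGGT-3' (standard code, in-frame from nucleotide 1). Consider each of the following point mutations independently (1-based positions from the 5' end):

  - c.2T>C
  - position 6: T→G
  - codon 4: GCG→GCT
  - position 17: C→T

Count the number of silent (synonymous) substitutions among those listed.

Codon 1: CTC (Leu) → CCC (Pro) — missense.
Codon 2: GTT (Val) → GTG (Val) — synonymous.
Codon 4: GCG (Ala) → GCT (Ala) — synonymous.
Codon 6: CCA (Pro) → CTA (Leu) — missense.
Synonymous: 2 of 4.

2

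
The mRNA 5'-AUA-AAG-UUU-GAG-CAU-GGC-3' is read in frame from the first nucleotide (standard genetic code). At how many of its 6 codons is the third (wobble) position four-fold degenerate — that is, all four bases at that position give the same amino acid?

Codon 1 AUA (Ile): third position 3-fold.
Codon 2 AAG (Lys): third position 2-fold.
Codon 3 UUU (Phe): third position 2-fold.
Codon 4 GAG (Glu): third position 2-fold.
Codon 5 CAU (His): third position 2-fold.
Codon 6 GGC (Gly): third position 4-fold.
Four-fold degenerate third positions: 1.

1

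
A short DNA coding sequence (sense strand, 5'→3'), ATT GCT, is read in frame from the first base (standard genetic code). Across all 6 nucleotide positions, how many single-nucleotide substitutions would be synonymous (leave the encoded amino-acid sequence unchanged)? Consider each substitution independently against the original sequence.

Codon 1 (ATT, Ile): 2 synonymous substitutions.
Codon 2 (GCT, Ala): 3 synonymous substitutions.
Total: 2 + 3 = 5.

5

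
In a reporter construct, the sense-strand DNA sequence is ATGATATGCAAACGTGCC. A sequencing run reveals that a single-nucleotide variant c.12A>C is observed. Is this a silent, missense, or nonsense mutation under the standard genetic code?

missense

Position 12 falls in codon 4: AAA → Lys.
After the substitution the codon is AAC → Asn.
Lys ≠ Asn, so this is a missense mutation.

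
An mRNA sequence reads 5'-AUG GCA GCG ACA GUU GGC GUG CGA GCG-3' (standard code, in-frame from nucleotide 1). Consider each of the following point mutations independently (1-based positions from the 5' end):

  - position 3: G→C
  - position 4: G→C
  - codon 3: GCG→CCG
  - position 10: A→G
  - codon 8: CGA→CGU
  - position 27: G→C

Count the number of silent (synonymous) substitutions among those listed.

2

Codon 1: AUG (Met) → AUC (Ile) — missense.
Codon 2: GCA (Ala) → CCA (Pro) — missense.
Codon 3: GCG (Ala) → CCG (Pro) — missense.
Codon 4: ACA (Thr) → GCA (Ala) — missense.
Codon 8: CGA (Arg) → CGU (Arg) — synonymous.
Codon 9: GCG (Ala) → GCC (Ala) — synonymous.
Synonymous: 2 of 6.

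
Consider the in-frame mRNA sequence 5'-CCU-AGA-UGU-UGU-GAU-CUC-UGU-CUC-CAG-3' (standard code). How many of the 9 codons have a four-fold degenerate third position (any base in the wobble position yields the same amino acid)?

3

Codon 1 CCU (Pro): third position 4-fold.
Codon 2 AGA (Arg): third position 2-fold.
Codon 3 UGU (Cys): third position 2-fold.
Codon 4 UGU (Cys): third position 2-fold.
Codon 5 GAU (Asp): third position 2-fold.
Codon 6 CUC (Leu): third position 4-fold.
Codon 7 UGU (Cys): third position 2-fold.
Codon 8 CUC (Leu): third position 4-fold.
Codon 9 CAG (Gln): third position 2-fold.
Four-fold degenerate third positions: 3.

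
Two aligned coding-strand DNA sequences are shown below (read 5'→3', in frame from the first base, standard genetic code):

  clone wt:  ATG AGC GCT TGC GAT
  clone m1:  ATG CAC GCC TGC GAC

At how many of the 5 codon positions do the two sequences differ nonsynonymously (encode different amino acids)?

1

Codon 1: ATG Met / ATG Met — identical.
Codon 2: AGC Ser / CAC His — nonsynonymous.
Codon 3: GCT Ala / GCC Ala — synonymous.
Codon 4: TGC Cys / TGC Cys — identical.
Codon 5: GAT Asp / GAC Asp — synonymous.
Nonsynonymous differences: 1.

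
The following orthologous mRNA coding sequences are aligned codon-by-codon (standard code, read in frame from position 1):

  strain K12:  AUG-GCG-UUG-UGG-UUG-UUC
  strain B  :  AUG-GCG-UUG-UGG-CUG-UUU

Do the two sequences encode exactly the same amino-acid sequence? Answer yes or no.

yes

Codon 1: AUG Met / AUG Met — identical.
Codon 2: GCG Ala / GCG Ala — identical.
Codon 3: UUG Leu / UUG Leu — identical.
Codon 4: UGG Trp / UGG Trp — identical.
Codon 5: UUG Leu / CUG Leu — synonymous.
Codon 6: UUC Phe / UUU Phe — synonymous.
Nonsynonymous differences: 0 → same protein.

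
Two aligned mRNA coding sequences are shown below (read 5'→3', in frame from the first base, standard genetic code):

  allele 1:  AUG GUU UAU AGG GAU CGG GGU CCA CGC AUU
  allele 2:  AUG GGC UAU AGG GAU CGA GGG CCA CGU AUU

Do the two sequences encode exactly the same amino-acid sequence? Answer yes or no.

Codon 1: AUG Met / AUG Met — identical.
Codon 2: GUU Val / GGC Gly — nonsynonymous.
Codon 3: UAU Tyr / UAU Tyr — identical.
Codon 4: AGG Arg / AGG Arg — identical.
Codon 5: GAU Asp / GAU Asp — identical.
Codon 6: CGG Arg / CGA Arg — synonymous.
Codon 7: GGU Gly / GGG Gly — synonymous.
Codon 8: CCA Pro / CCA Pro — identical.
Codon 9: CGC Arg / CGU Arg — synonymous.
Codon 10: AUU Ile / AUU Ile — identical.
Nonsynonymous differences: 1 → different protein.

no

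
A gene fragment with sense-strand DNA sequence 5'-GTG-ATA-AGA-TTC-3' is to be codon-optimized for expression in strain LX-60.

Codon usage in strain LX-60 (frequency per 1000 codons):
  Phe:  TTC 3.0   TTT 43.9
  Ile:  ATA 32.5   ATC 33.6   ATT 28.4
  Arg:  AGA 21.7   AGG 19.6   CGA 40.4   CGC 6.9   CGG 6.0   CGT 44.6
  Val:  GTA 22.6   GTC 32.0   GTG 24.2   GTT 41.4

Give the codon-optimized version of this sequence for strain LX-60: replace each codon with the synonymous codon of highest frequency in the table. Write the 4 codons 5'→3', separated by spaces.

GTT ATC CGT TTT

Codon 1 (Val): best is GTT at 41.4.
Codon 2 (Ile): best is ATC at 33.6.
Codon 3 (Arg): best is CGT at 44.6.
Codon 4 (Phe): best is TTT at 43.9.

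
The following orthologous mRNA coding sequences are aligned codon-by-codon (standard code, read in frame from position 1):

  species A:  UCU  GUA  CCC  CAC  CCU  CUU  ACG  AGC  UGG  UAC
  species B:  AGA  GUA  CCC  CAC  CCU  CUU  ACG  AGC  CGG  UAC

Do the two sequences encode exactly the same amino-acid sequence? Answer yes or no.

no

Codon 1: UCU Ser / AGA Arg — nonsynonymous.
Codon 2: GUA Val / GUA Val — identical.
Codon 3: CCC Pro / CCC Pro — identical.
Codon 4: CAC His / CAC His — identical.
Codon 5: CCU Pro / CCU Pro — identical.
Codon 6: CUU Leu / CUU Leu — identical.
Codon 7: ACG Thr / ACG Thr — identical.
Codon 8: AGC Ser / AGC Ser — identical.
Codon 9: UGG Trp / CGG Arg — nonsynonymous.
Codon 10: UAC Tyr / UAC Tyr — identical.
Nonsynonymous differences: 2 → different protein.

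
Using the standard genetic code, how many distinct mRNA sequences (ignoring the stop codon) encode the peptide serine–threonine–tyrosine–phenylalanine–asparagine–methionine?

Ser: 6 codons.
Thr: 4 codons.
Tyr: 2 codons.
Phe: 2 codons.
Asn: 2 codons.
Met: 1 codon.
6 × 4 × 2 × 2 × 2 × 1 = 192.

192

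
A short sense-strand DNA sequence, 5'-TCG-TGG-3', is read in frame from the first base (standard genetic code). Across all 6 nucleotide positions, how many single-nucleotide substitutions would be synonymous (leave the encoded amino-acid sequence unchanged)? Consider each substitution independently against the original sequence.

3

Codon 1 (TCG, Ser): 3 synonymous substitutions.
Codon 2 (TGG, Trp): 0 synonymous substitutions.
Total: 3 + 0 = 3.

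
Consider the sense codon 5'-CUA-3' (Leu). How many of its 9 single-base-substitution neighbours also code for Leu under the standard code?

Position 1: UUA → 1 synonymous.
Position 2: none → 0 synonymous.
Position 3: CUU, CUC, CUG → 3 synonymous.
Total: 1 + 0 + 3 = 4.

4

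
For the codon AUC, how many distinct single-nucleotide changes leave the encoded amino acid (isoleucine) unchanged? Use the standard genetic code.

Position 1: none → 0 synonymous.
Position 2: none → 0 synonymous.
Position 3: AUU, AUA → 2 synonymous.
Total: 0 + 0 + 2 = 2.

2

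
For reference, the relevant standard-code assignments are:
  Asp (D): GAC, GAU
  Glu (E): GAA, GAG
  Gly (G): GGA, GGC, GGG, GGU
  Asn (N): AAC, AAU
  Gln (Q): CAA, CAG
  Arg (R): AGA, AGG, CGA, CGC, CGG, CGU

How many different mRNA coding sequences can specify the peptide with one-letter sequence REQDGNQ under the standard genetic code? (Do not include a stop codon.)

768

Arg: 6 codons.
Glu: 2 codons.
Gln: 2 codons.
Asp: 2 codons.
Gly: 4 codons.
Asn: 2 codons.
Gln: 2 codons.
6 × 2 × 2 × 2 × 4 × 2 × 2 = 768.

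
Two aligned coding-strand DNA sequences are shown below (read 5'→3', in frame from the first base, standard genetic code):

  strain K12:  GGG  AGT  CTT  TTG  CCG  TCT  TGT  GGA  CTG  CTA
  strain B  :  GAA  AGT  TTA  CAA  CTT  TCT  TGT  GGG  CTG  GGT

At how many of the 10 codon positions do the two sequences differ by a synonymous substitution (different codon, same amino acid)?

Codon 1: GGG Gly / GAA Glu — nonsynonymous.
Codon 2: AGT Ser / AGT Ser — identical.
Codon 3: CTT Leu / TTA Leu — synonymous.
Codon 4: TTG Leu / CAA Gln — nonsynonymous.
Codon 5: CCG Pro / CTT Leu — nonsynonymous.
Codon 6: TCT Ser / TCT Ser — identical.
Codon 7: TGT Cys / TGT Cys — identical.
Codon 8: GGA Gly / GGG Gly — synonymous.
Codon 9: CTG Leu / CTG Leu — identical.
Codon 10: CTA Leu / GGT Gly — nonsynonymous.
Synonymous differences: 2.

2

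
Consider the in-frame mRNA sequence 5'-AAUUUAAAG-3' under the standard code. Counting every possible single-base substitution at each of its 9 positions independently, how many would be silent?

Codon 1 (AAU, Asn): 1 synonymous substitution.
Codon 2 (UUA, Leu): 2 synonymous substitutions.
Codon 3 (AAG, Lys): 1 synonymous substitution.
Total: 1 + 2 + 1 = 4.

4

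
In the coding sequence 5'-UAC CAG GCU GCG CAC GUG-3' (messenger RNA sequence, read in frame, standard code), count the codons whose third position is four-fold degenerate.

3

Codon 1 UAC (Tyr): third position 2-fold.
Codon 2 CAG (Gln): third position 2-fold.
Codon 3 GCU (Ala): third position 4-fold.
Codon 4 GCG (Ala): third position 4-fold.
Codon 5 CAC (His): third position 2-fold.
Codon 6 GUG (Val): third position 4-fold.
Four-fold degenerate third positions: 3.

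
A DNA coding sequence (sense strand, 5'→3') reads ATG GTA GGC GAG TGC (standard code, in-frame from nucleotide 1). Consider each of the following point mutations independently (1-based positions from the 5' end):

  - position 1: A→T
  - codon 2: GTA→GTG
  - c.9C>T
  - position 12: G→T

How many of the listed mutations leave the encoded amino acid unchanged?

2

Codon 1: ATG (Met) → TTG (Leu) — missense.
Codon 2: GTA (Val) → GTG (Val) — synonymous.
Codon 3: GGC (Gly) → GGT (Gly) — synonymous.
Codon 4: GAG (Glu) → GAT (Asp) — missense.
Synonymous: 2 of 4.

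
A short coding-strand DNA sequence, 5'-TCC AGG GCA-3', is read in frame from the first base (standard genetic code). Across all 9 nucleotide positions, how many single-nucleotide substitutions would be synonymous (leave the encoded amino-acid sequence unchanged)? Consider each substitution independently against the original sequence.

Codon 1 (TCC, Ser): 3 synonymous substitutions.
Codon 2 (AGG, Arg): 2 synonymous substitutions.
Codon 3 (GCA, Ala): 3 synonymous substitutions.
Total: 3 + 2 + 3 = 8.

8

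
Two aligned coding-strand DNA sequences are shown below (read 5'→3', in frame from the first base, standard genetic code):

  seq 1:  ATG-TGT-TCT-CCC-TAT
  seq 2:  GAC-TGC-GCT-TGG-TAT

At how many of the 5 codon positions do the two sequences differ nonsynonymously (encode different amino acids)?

3

Codon 1: ATG Met / GAC Asp — nonsynonymous.
Codon 2: TGT Cys / TGC Cys — synonymous.
Codon 3: TCT Ser / GCT Ala — nonsynonymous.
Codon 4: CCC Pro / TGG Trp — nonsynonymous.
Codon 5: TAT Tyr / TAT Tyr — identical.
Nonsynonymous differences: 3.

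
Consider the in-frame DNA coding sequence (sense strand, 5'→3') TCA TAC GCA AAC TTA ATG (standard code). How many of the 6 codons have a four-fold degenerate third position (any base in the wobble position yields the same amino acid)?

2

Codon 1 TCA (Ser): third position 4-fold.
Codon 2 TAC (Tyr): third position 2-fold.
Codon 3 GCA (Ala): third position 4-fold.
Codon 4 AAC (Asn): third position 2-fold.
Codon 5 TTA (Leu): third position 2-fold.
Codon 6 ATG (Met): third position 1-fold.
Four-fold degenerate third positions: 2.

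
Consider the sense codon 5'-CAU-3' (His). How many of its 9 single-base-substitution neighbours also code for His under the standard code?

Position 1: none → 0 synonymous.
Position 2: none → 0 synonymous.
Position 3: CAC → 1 synonymous.
Total: 0 + 0 + 1 = 1.

1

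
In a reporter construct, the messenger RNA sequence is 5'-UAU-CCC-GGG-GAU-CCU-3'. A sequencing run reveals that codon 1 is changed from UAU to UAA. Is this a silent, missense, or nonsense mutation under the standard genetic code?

nonsense

Position 3 falls in codon 1: UAU → Tyr.
After the substitution the codon is UAA → Stop.
The new codon is a stop codon, so this is a nonsense mutation.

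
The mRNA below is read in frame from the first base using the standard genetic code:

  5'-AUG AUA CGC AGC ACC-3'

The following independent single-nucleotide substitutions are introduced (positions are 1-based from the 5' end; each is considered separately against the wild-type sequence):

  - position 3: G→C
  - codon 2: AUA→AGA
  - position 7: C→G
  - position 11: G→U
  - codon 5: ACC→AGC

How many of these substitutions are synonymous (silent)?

0

Codon 1: AUG (Met) → AUC (Ile) — missense.
Codon 2: AUA (Ile) → AGA (Arg) — missense.
Codon 3: CGC (Arg) → GGC (Gly) — missense.
Codon 4: AGC (Ser) → AUC (Ile) — missense.
Codon 5: ACC (Thr) → AGC (Ser) — missense.
Synonymous: 0 of 5.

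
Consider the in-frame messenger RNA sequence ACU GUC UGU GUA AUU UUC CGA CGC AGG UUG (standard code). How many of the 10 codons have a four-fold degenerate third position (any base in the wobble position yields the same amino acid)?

Codon 1 ACU (Thr): third position 4-fold.
Codon 2 GUC (Val): third position 4-fold.
Codon 3 UGU (Cys): third position 2-fold.
Codon 4 GUA (Val): third position 4-fold.
Codon 5 AUU (Ile): third position 3-fold.
Codon 6 UUC (Phe): third position 2-fold.
Codon 7 CGA (Arg): third position 4-fold.
Codon 8 CGC (Arg): third position 4-fold.
Codon 9 AGG (Arg): third position 2-fold.
Codon 10 UUG (Leu): third position 2-fold.
Four-fold degenerate third positions: 5.

5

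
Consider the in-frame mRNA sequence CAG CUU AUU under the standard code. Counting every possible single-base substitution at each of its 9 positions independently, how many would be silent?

6

Codon 1 (CAG, Gln): 1 synonymous substitution.
Codon 2 (CUU, Leu): 3 synonymous substitutions.
Codon 3 (AUU, Ile): 2 synonymous substitutions.
Total: 1 + 3 + 2 = 6.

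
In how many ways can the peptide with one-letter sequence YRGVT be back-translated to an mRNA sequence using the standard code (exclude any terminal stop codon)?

768

Tyr: 2 codons.
Arg: 6 codons.
Gly: 4 codons.
Val: 4 codons.
Thr: 4 codons.
2 × 6 × 4 × 4 × 4 = 768.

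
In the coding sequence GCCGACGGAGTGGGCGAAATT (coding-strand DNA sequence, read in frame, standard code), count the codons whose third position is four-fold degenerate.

4

Codon 1 GCC (Ala): third position 4-fold.
Codon 2 GAC (Asp): third position 2-fold.
Codon 3 GGA (Gly): third position 4-fold.
Codon 4 GTG (Val): third position 4-fold.
Codon 5 GGC (Gly): third position 4-fold.
Codon 6 GAA (Glu): third position 2-fold.
Codon 7 ATT (Ile): third position 3-fold.
Four-fold degenerate third positions: 4.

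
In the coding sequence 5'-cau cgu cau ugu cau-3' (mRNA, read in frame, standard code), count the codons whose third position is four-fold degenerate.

1

Codon 1 CAU (His): third position 2-fold.
Codon 2 CGU (Arg): third position 4-fold.
Codon 3 CAU (His): third position 2-fold.
Codon 4 UGU (Cys): third position 2-fold.
Codon 5 CAU (His): third position 2-fold.
Four-fold degenerate third positions: 1.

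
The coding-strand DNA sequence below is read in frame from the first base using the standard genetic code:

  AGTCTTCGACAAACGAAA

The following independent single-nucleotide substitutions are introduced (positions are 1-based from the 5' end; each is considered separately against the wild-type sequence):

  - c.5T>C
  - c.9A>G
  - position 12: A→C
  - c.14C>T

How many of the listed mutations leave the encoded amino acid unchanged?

Codon 2: CTT (Leu) → CCT (Pro) — missense.
Codon 3: CGA (Arg) → CGG (Arg) — synonymous.
Codon 4: CAA (Gln) → CAC (His) — missense.
Codon 5: ACG (Thr) → ATG (Met) — missense.
Synonymous: 1 of 4.

1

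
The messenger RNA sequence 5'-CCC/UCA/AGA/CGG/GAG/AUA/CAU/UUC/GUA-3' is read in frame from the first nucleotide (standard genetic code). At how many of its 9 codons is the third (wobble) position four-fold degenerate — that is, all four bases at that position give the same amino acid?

Codon 1 CCC (Pro): third position 4-fold.
Codon 2 UCA (Ser): third position 4-fold.
Codon 3 AGA (Arg): third position 2-fold.
Codon 4 CGG (Arg): third position 4-fold.
Codon 5 GAG (Glu): third position 2-fold.
Codon 6 AUA (Ile): third position 3-fold.
Codon 7 CAU (His): third position 2-fold.
Codon 8 UUC (Phe): third position 2-fold.
Codon 9 GUA (Val): third position 4-fold.
Four-fold degenerate third positions: 4.

4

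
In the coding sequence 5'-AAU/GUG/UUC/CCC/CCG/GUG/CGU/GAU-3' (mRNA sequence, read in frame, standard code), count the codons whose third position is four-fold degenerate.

5

Codon 1 AAU (Asn): third position 2-fold.
Codon 2 GUG (Val): third position 4-fold.
Codon 3 UUC (Phe): third position 2-fold.
Codon 4 CCC (Pro): third position 4-fold.
Codon 5 CCG (Pro): third position 4-fold.
Codon 6 GUG (Val): third position 4-fold.
Codon 7 CGU (Arg): third position 4-fold.
Codon 8 GAU (Asp): third position 2-fold.
Four-fold degenerate third positions: 5.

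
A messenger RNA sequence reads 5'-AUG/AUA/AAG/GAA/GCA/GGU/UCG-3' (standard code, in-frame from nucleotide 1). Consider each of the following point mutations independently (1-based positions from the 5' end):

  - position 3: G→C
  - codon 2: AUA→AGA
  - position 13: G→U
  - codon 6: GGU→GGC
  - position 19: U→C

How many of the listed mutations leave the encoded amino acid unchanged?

1

Codon 1: AUG (Met) → AUC (Ile) — missense.
Codon 2: AUA (Ile) → AGA (Arg) — missense.
Codon 5: GCA (Ala) → UCA (Ser) — missense.
Codon 6: GGU (Gly) → GGC (Gly) — synonymous.
Codon 7: UCG (Ser) → CCG (Pro) — missense.
Synonymous: 1 of 5.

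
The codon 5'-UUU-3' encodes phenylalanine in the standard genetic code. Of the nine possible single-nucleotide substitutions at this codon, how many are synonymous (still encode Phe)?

Position 1: none → 0 synonymous.
Position 2: none → 0 synonymous.
Position 3: UUC → 1 synonymous.
Total: 0 + 0 + 1 = 1.

1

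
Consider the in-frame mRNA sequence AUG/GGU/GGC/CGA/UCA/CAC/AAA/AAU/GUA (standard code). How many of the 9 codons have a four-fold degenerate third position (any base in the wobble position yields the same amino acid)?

5

Codon 1 AUG (Met): third position 1-fold.
Codon 2 GGU (Gly): third position 4-fold.
Codon 3 GGC (Gly): third position 4-fold.
Codon 4 CGA (Arg): third position 4-fold.
Codon 5 UCA (Ser): third position 4-fold.
Codon 6 CAC (His): third position 2-fold.
Codon 7 AAA (Lys): third position 2-fold.
Codon 8 AAU (Asn): third position 2-fold.
Codon 9 GUA (Val): third position 4-fold.
Four-fold degenerate third positions: 5.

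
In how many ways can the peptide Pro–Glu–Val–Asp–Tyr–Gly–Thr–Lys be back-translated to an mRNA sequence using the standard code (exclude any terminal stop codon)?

4096

Pro: 4 codons.
Glu: 2 codons.
Val: 4 codons.
Asp: 2 codons.
Tyr: 2 codons.
Gly: 4 codons.
Thr: 4 codons.
Lys: 2 codons.
4 × 2 × 4 × 2 × 2 × 4 × 4 × 2 = 4096.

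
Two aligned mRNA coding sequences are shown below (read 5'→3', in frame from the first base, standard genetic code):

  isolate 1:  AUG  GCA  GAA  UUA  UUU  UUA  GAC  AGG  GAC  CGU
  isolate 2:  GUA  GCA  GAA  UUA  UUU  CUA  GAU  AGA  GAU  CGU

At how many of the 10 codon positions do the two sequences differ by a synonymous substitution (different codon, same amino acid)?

4

Codon 1: AUG Met / GUA Val — nonsynonymous.
Codon 2: GCA Ala / GCA Ala — identical.
Codon 3: GAA Glu / GAA Glu — identical.
Codon 4: UUA Leu / UUA Leu — identical.
Codon 5: UUU Phe / UUU Phe — identical.
Codon 6: UUA Leu / CUA Leu — synonymous.
Codon 7: GAC Asp / GAU Asp — synonymous.
Codon 8: AGG Arg / AGA Arg — synonymous.
Codon 9: GAC Asp / GAU Asp — synonymous.
Codon 10: CGU Arg / CGU Arg — identical.
Synonymous differences: 4.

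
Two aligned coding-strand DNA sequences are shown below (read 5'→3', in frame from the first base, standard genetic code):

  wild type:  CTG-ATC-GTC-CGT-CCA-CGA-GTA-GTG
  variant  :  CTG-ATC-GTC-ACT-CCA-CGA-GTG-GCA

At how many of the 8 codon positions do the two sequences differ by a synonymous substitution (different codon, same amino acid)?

Codon 1: CTG Leu / CTG Leu — identical.
Codon 2: ATC Ile / ATC Ile — identical.
Codon 3: GTC Val / GTC Val — identical.
Codon 4: CGT Arg / ACT Thr — nonsynonymous.
Codon 5: CCA Pro / CCA Pro — identical.
Codon 6: CGA Arg / CGA Arg — identical.
Codon 7: GTA Val / GTG Val — synonymous.
Codon 8: GTG Val / GCA Ala — nonsynonymous.
Synonymous differences: 1.

1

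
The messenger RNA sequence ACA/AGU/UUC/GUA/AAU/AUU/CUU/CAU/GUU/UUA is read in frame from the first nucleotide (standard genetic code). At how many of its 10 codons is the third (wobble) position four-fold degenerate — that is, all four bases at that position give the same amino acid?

4

Codon 1 ACA (Thr): third position 4-fold.
Codon 2 AGU (Ser): third position 2-fold.
Codon 3 UUC (Phe): third position 2-fold.
Codon 4 GUA (Val): third position 4-fold.
Codon 5 AAU (Asn): third position 2-fold.
Codon 6 AUU (Ile): third position 3-fold.
Codon 7 CUU (Leu): third position 4-fold.
Codon 8 CAU (His): third position 2-fold.
Codon 9 GUU (Val): third position 4-fold.
Codon 10 UUA (Leu): third position 2-fold.
Four-fold degenerate third positions: 4.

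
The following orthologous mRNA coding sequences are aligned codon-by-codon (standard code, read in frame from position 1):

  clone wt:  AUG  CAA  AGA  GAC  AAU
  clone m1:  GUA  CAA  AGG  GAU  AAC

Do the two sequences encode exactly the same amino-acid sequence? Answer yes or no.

Codon 1: AUG Met / GUA Val — nonsynonymous.
Codon 2: CAA Gln / CAA Gln — identical.
Codon 3: AGA Arg / AGG Arg — synonymous.
Codon 4: GAC Asp / GAU Asp — synonymous.
Codon 5: AAU Asn / AAC Asn — synonymous.
Nonsynonymous differences: 1 → different protein.

no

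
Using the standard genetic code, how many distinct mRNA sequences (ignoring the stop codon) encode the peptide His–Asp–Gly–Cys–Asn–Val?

His: 2 codons.
Asp: 2 codons.
Gly: 4 codons.
Cys: 2 codons.
Asn: 2 codons.
Val: 4 codons.
2 × 2 × 4 × 2 × 2 × 4 = 256.

256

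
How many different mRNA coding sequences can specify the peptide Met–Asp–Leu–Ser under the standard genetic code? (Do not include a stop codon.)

72

Met: 1 codon.
Asp: 2 codons.
Leu: 6 codons.
Ser: 6 codons.
1 × 2 × 6 × 6 = 72.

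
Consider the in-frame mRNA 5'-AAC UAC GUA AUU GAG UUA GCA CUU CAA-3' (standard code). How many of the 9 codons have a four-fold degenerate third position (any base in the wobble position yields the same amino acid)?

3

Codon 1 AAC (Asn): third position 2-fold.
Codon 2 UAC (Tyr): third position 2-fold.
Codon 3 GUA (Val): third position 4-fold.
Codon 4 AUU (Ile): third position 3-fold.
Codon 5 GAG (Glu): third position 2-fold.
Codon 6 UUA (Leu): third position 2-fold.
Codon 7 GCA (Ala): third position 4-fold.
Codon 8 CUU (Leu): third position 4-fold.
Codon 9 CAA (Gln): third position 2-fold.
Four-fold degenerate third positions: 3.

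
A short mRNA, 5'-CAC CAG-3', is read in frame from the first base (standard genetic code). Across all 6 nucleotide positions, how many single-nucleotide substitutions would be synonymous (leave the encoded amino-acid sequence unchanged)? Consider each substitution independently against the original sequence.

Codon 1 (CAC, His): 1 synonymous substitution.
Codon 2 (CAG, Gln): 1 synonymous substitution.
Total: 1 + 1 = 2.

2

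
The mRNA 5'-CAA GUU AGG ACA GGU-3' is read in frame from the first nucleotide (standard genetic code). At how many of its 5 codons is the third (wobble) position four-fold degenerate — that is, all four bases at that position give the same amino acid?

3

Codon 1 CAA (Gln): third position 2-fold.
Codon 2 GUU (Val): third position 4-fold.
Codon 3 AGG (Arg): third position 2-fold.
Codon 4 ACA (Thr): third position 4-fold.
Codon 5 GGU (Gly): third position 4-fold.
Four-fold degenerate third positions: 3.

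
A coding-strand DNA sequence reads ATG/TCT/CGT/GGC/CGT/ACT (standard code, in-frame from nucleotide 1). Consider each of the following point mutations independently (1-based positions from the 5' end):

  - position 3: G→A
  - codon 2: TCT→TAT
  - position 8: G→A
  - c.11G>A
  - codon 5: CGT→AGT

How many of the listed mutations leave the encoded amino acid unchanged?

Codon 1: ATG (Met) → ATA (Ile) — missense.
Codon 2: TCT (Ser) → TAT (Tyr) — missense.
Codon 3: CGT (Arg) → CAT (His) — missense.
Codon 4: GGC (Gly) → GAC (Asp) — missense.
Codon 5: CGT (Arg) → AGT (Ser) — missense.
Synonymous: 0 of 5.

0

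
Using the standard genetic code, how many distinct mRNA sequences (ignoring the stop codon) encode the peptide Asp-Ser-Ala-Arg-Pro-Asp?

Asp: 2 codons.
Ser: 6 codons.
Ala: 4 codons.
Arg: 6 codons.
Pro: 4 codons.
Asp: 2 codons.
2 × 6 × 4 × 6 × 4 × 2 = 2304.

2304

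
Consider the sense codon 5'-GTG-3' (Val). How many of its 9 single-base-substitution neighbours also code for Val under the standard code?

Position 1: none → 0 synonymous.
Position 2: none → 0 synonymous.
Position 3: GTT, GTC, GTA → 3 synonymous.
Total: 0 + 0 + 3 = 3.

3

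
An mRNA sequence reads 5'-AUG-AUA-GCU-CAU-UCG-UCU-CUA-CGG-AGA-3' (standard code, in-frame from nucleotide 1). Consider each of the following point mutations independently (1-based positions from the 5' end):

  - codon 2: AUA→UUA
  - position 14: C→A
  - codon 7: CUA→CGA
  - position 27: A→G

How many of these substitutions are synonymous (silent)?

Codon 2: AUA (Ile) → UUA (Leu) — missense.
Codon 5: UCG (Ser) → UAG (Stop) — nonsense.
Codon 7: CUA (Leu) → CGA (Arg) — missense.
Codon 9: AGA (Arg) → AGG (Arg) — synonymous.
Synonymous: 1 of 4.

1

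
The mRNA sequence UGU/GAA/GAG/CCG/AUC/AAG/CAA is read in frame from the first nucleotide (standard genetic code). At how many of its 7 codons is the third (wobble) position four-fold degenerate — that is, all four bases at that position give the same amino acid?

1

Codon 1 UGU (Cys): third position 2-fold.
Codon 2 GAA (Glu): third position 2-fold.
Codon 3 GAG (Glu): third position 2-fold.
Codon 4 CCG (Pro): third position 4-fold.
Codon 5 AUC (Ile): third position 3-fold.
Codon 6 AAG (Lys): third position 2-fold.
Codon 7 CAA (Gln): third position 2-fold.
Four-fold degenerate third positions: 1.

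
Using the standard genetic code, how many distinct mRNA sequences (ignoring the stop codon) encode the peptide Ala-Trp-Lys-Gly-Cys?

64

Ala: 4 codons.
Trp: 1 codon.
Lys: 2 codons.
Gly: 4 codons.
Cys: 2 codons.
4 × 1 × 2 × 4 × 2 = 64.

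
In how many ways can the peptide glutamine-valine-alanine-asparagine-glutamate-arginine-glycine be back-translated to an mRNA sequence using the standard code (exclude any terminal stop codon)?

3072

Gln: 2 codons.
Val: 4 codons.
Ala: 4 codons.
Asn: 2 codons.
Glu: 2 codons.
Arg: 6 codons.
Gly: 4 codons.
2 × 4 × 4 × 2 × 2 × 6 × 4 = 3072.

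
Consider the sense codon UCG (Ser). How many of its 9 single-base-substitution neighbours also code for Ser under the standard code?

3

Position 1: none → 0 synonymous.
Position 2: none → 0 synonymous.
Position 3: UCU, UCC, UCA → 3 synonymous.
Total: 0 + 0 + 3 = 3.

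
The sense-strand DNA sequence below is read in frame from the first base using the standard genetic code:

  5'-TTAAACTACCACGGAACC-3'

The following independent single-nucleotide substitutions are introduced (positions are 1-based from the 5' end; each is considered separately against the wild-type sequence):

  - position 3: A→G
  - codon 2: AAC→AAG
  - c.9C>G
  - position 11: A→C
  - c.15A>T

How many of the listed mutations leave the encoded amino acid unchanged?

Codon 1: TTA (Leu) → TTG (Leu) — synonymous.
Codon 2: AAC (Asn) → AAG (Lys) — missense.
Codon 3: TAC (Tyr) → TAG (Stop) — nonsense.
Codon 4: CAC (His) → CCC (Pro) — missense.
Codon 5: GGA (Gly) → GGT (Gly) — synonymous.
Synonymous: 2 of 5.

2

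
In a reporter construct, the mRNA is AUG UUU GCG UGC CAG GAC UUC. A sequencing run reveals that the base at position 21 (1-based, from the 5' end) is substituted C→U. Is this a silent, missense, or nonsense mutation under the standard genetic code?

silent

Position 21 falls in codon 7: UUC → Phe.
After the substitution the codon is UUU → Phe.
Both encode Phe, so the change is synonymous.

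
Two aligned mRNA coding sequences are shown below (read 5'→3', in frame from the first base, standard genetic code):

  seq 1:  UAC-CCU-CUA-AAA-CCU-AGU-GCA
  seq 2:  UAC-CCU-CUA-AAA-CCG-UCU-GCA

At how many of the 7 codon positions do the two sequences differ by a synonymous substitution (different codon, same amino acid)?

Codon 1: UAC Tyr / UAC Tyr — identical.
Codon 2: CCU Pro / CCU Pro — identical.
Codon 3: CUA Leu / CUA Leu — identical.
Codon 4: AAA Lys / AAA Lys — identical.
Codon 5: CCU Pro / CCG Pro — synonymous.
Codon 6: AGU Ser / UCU Ser — synonymous.
Codon 7: GCA Ala / GCA Ala — identical.
Synonymous differences: 2.

2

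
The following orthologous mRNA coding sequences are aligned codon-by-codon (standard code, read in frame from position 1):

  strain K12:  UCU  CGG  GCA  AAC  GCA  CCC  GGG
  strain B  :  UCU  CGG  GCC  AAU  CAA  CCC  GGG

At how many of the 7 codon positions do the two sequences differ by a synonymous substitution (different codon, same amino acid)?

Codon 1: UCU Ser / UCU Ser — identical.
Codon 2: CGG Arg / CGG Arg — identical.
Codon 3: GCA Ala / GCC Ala — synonymous.
Codon 4: AAC Asn / AAU Asn — synonymous.
Codon 5: GCA Ala / CAA Gln — nonsynonymous.
Codon 6: CCC Pro / CCC Pro — identical.
Codon 7: GGG Gly / GGG Gly — identical.
Synonymous differences: 2.

2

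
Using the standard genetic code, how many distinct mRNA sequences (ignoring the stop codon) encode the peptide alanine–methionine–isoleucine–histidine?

Ala: 4 codons.
Met: 1 codon.
Ile: 3 codons.
His: 2 codons.
4 × 1 × 3 × 2 = 24.

24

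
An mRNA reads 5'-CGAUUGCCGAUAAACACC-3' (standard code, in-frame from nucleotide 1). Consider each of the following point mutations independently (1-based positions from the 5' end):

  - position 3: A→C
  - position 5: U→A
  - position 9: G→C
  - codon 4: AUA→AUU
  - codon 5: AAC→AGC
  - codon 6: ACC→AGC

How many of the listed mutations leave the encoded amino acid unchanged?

3

Codon 1: CGA (Arg) → CGC (Arg) — synonymous.
Codon 2: UUG (Leu) → UAG (Stop) — nonsense.
Codon 3: CCG (Pro) → CCC (Pro) — synonymous.
Codon 4: AUA (Ile) → AUU (Ile) — synonymous.
Codon 5: AAC (Asn) → AGC (Ser) — missense.
Codon 6: ACC (Thr) → AGC (Ser) — missense.
Synonymous: 3 of 6.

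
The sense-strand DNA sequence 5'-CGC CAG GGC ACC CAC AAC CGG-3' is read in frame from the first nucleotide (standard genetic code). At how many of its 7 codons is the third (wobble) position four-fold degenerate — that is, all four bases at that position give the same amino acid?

4

Codon 1 CGC (Arg): third position 4-fold.
Codon 2 CAG (Gln): third position 2-fold.
Codon 3 GGC (Gly): third position 4-fold.
Codon 4 ACC (Thr): third position 4-fold.
Codon 5 CAC (His): third position 2-fold.
Codon 6 AAC (Asn): third position 2-fold.
Codon 7 CGG (Arg): third position 4-fold.
Four-fold degenerate third positions: 4.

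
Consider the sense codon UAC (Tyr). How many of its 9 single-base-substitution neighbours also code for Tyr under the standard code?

1

Position 1: none → 0 synonymous.
Position 2: none → 0 synonymous.
Position 3: UAU → 1 synonymous.
Total: 0 + 0 + 1 = 1.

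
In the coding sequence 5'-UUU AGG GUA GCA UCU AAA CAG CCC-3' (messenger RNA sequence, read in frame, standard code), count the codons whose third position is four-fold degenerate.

4

Codon 1 UUU (Phe): third position 2-fold.
Codon 2 AGG (Arg): third position 2-fold.
Codon 3 GUA (Val): third position 4-fold.
Codon 4 GCA (Ala): third position 4-fold.
Codon 5 UCU (Ser): third position 4-fold.
Codon 6 AAA (Lys): third position 2-fold.
Codon 7 CAG (Gln): third position 2-fold.
Codon 8 CCC (Pro): third position 4-fold.
Four-fold degenerate third positions: 4.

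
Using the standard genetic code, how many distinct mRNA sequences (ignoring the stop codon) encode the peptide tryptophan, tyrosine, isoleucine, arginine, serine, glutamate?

Trp: 1 codon.
Tyr: 2 codons.
Ile: 3 codons.
Arg: 6 codons.
Ser: 6 codons.
Glu: 2 codons.
1 × 2 × 3 × 6 × 6 × 2 = 432.

432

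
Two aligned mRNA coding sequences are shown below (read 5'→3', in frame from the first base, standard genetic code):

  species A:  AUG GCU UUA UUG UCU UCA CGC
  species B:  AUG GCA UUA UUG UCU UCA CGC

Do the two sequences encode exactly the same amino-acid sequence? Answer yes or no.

Codon 1: AUG Met / AUG Met — identical.
Codon 2: GCU Ala / GCA Ala — synonymous.
Codon 3: UUA Leu / UUA Leu — identical.
Codon 4: UUG Leu / UUG Leu — identical.
Codon 5: UCU Ser / UCU Ser — identical.
Codon 6: UCA Ser / UCA Ser — identical.
Codon 7: CGC Arg / CGC Arg — identical.
Nonsynonymous differences: 0 → same protein.

yes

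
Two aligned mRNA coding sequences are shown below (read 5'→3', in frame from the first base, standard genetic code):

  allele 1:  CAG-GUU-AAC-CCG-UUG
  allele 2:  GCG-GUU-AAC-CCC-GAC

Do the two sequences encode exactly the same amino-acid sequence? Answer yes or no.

Codon 1: CAG Gln / GCG Ala — nonsynonymous.
Codon 2: GUU Val / GUU Val — identical.
Codon 3: AAC Asn / AAC Asn — identical.
Codon 4: CCG Pro / CCC Pro — synonymous.
Codon 5: UUG Leu / GAC Asp — nonsynonymous.
Nonsynonymous differences: 2 → different protein.

no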